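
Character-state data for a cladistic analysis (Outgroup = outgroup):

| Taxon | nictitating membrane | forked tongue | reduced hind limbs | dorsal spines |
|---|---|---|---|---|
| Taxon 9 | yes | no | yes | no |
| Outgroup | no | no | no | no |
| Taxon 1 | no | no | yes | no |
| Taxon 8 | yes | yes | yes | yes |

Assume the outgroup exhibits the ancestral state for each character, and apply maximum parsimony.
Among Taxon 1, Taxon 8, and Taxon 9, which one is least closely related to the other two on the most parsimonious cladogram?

The outgroup has state 'no' for every character, so 'yes' is the derived state throughout.
Only Taxon 8 and Taxon 9 show the derived state 'yes' for nictitating membrane, supporting them as a clade.
forked tongue: derived state 'yes' in Taxon 8 only — an autapomorphy, so it tells us nothing about relationships among taxa.
All ingroup taxa share the derived state 'yes' for reduced hind limbs; it defines the ingroup but does not resolve relationships within it.
dorsal spines: derived state 'yes' in Taxon 8 only — an autapomorphy, so it tells us nothing about relationships among taxa.
Most parsimonious ingroup topology: ((Taxon 8,Taxon 9),Taxon 1).
Taxon 9 and Taxon 8 share a more recent common ancestor with each other than either does with Taxon 1, so Taxon 1 is the least closely related of the three.

Taxon 1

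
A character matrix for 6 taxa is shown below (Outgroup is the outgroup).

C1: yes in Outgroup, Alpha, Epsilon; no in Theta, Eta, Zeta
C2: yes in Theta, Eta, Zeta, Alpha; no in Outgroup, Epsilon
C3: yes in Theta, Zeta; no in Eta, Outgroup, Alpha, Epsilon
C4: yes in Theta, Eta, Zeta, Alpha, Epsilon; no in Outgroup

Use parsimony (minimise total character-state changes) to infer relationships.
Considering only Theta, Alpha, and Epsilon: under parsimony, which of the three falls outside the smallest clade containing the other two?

Character polarity is set by the outgroup: the derived state is whichever differs from the outgroup's state, so for C1 the derived state is 'no', and for the remaining characters it is 'yes'.
C1 (derived state 'no') is shared by Eta, Theta, and Zeta — a synapomorphy uniting that clade.
C2: derived state 'yes' in Alpha, Eta, Theta, and Zeta only — synapomorphy for {Alpha, Eta, Theta, Zeta}.
C3 (derived state 'yes') is shared by Theta and Zeta — a synapomorphy uniting that clade.
C4 (derived state 'yes') is shared by all ingroup taxa — unites the whole ingroup.
Most parsimonious ingroup topology: (((Eta,(Zeta,Theta)),Alpha),Epsilon).
Theta and Alpha share a more recent common ancestor with each other than either does with Epsilon, so Epsilon is the least closely related of the three.

Epsilon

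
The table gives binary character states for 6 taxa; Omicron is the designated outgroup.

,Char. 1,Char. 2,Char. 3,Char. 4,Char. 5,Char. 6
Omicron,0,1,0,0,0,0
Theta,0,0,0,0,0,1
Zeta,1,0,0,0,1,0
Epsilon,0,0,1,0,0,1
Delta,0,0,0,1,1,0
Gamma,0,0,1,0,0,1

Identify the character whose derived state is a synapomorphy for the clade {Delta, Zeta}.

Character polarity is set by the outgroup: the derived state is whichever differs from the outgroup's state, so for Char. 2 the derived state is '0', and for the remaining characters it is '1'.
Char. 1 (derived state '1') is unique to Zeta (autapomorphy; uninformative for grouping).
All ingroup taxa share the derived state '0' for Char. 2; it defines the ingroup but does not resolve relationships within it.
Char. 3 (derived state '1') is shared by Epsilon and Gamma — a synapomorphy uniting that clade.
Char. 4: derived state '1' in Delta only — an autapomorphy, so it tells us nothing about relationships among taxa.
Only Delta and Zeta show the derived state '1' for Char. 5, supporting them as a clade.
Char. 6: derived state '1' in Epsilon, Gamma, and Theta only — synapomorphy for {Epsilon, Gamma, Theta}.
Most parsimonious ingroup topology: ((Theta,(Epsilon,Gamma)),(Zeta,Delta)).
The clade {Delta, Zeta} is supported by Char. 5: its derived state '1' occurs in exactly those taxa and in no other taxon (including the outgroup).

Char. 5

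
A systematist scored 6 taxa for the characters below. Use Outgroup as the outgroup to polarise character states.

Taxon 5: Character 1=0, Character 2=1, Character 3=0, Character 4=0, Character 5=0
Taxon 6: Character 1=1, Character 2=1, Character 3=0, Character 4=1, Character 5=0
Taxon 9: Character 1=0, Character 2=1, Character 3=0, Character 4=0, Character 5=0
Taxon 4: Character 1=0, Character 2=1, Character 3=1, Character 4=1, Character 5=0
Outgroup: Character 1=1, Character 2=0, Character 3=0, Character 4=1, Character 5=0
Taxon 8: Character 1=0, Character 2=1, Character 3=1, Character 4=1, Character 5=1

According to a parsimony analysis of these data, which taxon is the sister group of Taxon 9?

Character polarity is set by the outgroup: the derived state is whichever differs from the outgroup's state, so for Character 1, Character 4 the derived state is '0', and for the remaining characters it is '1'.
Only Taxon 4, Taxon 5, Taxon 8, and Taxon 9 show the derived state '0' for Character 1, supporting them as a clade.
Character 2 (derived state '1') is shared by all ingroup taxa — unites the whole ingroup.
Only Taxon 4 and Taxon 8 show the derived state '1' for Character 3, supporting them as a clade.
Character 4: derived state '0' in Taxon 5 and Taxon 9 only — synapomorphy for {Taxon 5, Taxon 9}.
Character 5 (derived state '1') is unique to Taxon 8 (autapomorphy; uninformative for grouping).
Most parsimonious ingroup topology: (Taxon 6,((Taxon 5,Taxon 9),(Taxon 8,Taxon 4))).
Taxon 9 and Taxon 5 form a cherry on this tree, so they are sister taxa.

Taxon 5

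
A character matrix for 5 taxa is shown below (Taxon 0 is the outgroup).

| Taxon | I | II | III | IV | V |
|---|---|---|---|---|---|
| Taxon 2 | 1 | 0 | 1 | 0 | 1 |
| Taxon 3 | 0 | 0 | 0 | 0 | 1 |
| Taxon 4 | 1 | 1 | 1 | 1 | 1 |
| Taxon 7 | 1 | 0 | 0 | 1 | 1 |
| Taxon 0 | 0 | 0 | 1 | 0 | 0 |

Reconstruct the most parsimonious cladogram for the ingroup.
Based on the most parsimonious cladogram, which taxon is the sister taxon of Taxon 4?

Character polarity is set by the outgroup: the derived state is whichever differs from the outgroup's state, so for III the derived state is '0', and for the remaining characters it is '1'.
Only Taxon 2, Taxon 4, and Taxon 7 show the derived state '1' for I, supporting them as a clade.
II: derived state '1' in Taxon 4 only — an autapomorphy, so it tells us nothing about relationships among taxa.
III (state '0') occurs in Taxon 3 and Taxon 7 but conflicts with the nesting implied by the other characters — most parsimoniously interpreted as homoplasy.
IV (derived state '1') is shared by Taxon 4 and Taxon 7 — a synapomorphy uniting that clade.
All ingroup taxa share the derived state '1' for V; it defines the ingroup but does not resolve relationships within it.
Most parsimonious ingroup topology: ((Taxon 2,(Taxon 4,Taxon 7)),Taxon 3).
Taxon 4 and Taxon 7 form a cherry on this tree, so they are sister taxa.

Taxon 7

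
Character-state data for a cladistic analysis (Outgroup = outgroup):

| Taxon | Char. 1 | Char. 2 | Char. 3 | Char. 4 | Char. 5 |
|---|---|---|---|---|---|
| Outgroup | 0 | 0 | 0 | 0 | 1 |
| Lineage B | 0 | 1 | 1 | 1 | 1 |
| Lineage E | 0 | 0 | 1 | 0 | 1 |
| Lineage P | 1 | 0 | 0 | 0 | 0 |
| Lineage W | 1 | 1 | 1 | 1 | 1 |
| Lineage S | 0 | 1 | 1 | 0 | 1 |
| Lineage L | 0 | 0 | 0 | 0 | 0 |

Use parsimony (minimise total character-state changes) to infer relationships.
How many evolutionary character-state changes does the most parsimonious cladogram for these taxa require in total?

Character polarity is set by the outgroup: the derived state is whichever differs from the outgroup's state, so for Char. 5 the derived state is '0', and for the remaining characters it is '1'.
Char. 1 (state '1') occurs in Lineage P and Lineage W but conflicts with the nesting implied by the other characters — most parsimoniously interpreted as homoplasy.
Char. 2: derived state '1' in Lineage B, Lineage S, and Lineage W only — synapomorphy for {Lineage B, Lineage S, Lineage W}.
Char. 3 (derived state '1') is shared by Lineage B, Lineage E, Lineage S, and Lineage W — a synapomorphy uniting that clade.
Only Lineage B and Lineage W show the derived state '1' for Char. 4, supporting them as a clade.
Char. 5 (derived state '0') is shared by Lineage L and Lineage P — a synapomorphy uniting that clade.
Most parsimonious ingroup topology: ((((Lineage B,Lineage W),Lineage S),Lineage E),(Lineage P,Lineage L)).
Changes per character on this tree: Char. 1: 2; Char. 2: 1; Char. 3: 1; Char. 4: 1; Char. 5: 1.
Total = 6.

6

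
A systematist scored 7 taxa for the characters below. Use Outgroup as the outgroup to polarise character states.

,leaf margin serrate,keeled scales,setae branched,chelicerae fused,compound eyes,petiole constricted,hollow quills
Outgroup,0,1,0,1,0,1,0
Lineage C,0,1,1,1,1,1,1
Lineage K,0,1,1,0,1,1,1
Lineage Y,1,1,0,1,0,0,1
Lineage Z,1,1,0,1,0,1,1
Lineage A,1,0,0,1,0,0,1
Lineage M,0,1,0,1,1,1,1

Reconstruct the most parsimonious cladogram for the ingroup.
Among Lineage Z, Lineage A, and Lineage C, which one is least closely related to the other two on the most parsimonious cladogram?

Lineage C

Character polarity is set by the outgroup: the derived state is whichever differs from the outgroup's state, so for keeled scales, chelicerae fused, petiole constricted the derived state is '0', and for the remaining characters it is '1'.
leaf margin serrate: derived state '1' in Lineage A, Lineage Y, and Lineage Z only — synapomorphy for {Lineage A, Lineage Y, Lineage Z}.
keeled scales: derived state '0' in Lineage A only — an autapomorphy, so it tells us nothing about relationships among taxa.
Only Lineage C and Lineage K show the derived state '1' for setae branched, supporting them as a clade.
chelicerae fused: derived state '0' in Lineage K only — an autapomorphy, so it tells us nothing about relationships among taxa.
compound eyes (derived state '1') is shared by Lineage C, Lineage K, and Lineage M — a synapomorphy uniting that clade.
petiole constricted: derived state '0' in Lineage A and Lineage Y only — synapomorphy for {Lineage A, Lineage Y}.
hollow quills (derived state '1') is shared by all ingroup taxa — unites the whole ingroup.
Most parsimonious ingroup topology: (((Lineage C,Lineage K),Lineage M),((Lineage Y,Lineage A),Lineage Z)).
Lineage A and Lineage Z share a more recent common ancestor with each other than either does with Lineage C, so Lineage C is the least closely related of the three.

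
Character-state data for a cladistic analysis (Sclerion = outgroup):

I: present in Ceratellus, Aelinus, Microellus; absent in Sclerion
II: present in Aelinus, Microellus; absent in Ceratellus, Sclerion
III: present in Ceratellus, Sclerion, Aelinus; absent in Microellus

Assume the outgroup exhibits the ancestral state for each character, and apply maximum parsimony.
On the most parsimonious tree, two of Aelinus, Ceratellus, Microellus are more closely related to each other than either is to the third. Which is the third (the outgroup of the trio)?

Character polarity is set by the outgroup: the derived state is whichever differs from the outgroup's state, so for III the derived state is 'absent', and for the remaining characters it is 'present'.
I (derived state 'present') is shared by all ingroup taxa — unites the whole ingroup.
II: derived state 'present' in Aelinus and Microellus only — synapomorphy for {Aelinus, Microellus}.
III (derived state 'absent') is unique to Microellus (autapomorphy; uninformative for grouping).
Most parsimonious ingroup topology: ((Aelinus,Microellus),Ceratellus).
Aelinus and Microellus share a more recent common ancestor with each other than either does with Ceratellus, so Ceratellus is the least closely related of the three.

Ceratellus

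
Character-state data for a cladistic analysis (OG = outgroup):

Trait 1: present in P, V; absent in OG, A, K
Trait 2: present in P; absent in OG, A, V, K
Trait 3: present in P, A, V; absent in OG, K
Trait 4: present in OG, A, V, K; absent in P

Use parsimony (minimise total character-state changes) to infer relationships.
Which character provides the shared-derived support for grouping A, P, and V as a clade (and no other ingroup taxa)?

Trait 3

Character polarity is set by the outgroup: the derived state is whichever differs from the outgroup's state, so for Trait 4 the derived state is 'absent', and for the remaining characters it is 'present'.
Trait 1: derived state 'present' in P and V only — synapomorphy for {P, V}.
Trait 2 (derived state 'present') is unique to P (autapomorphy; uninformative for grouping).
Trait 3 (derived state 'present') is shared by A, P, and V — a synapomorphy uniting that clade.
Trait 4: derived state 'absent' in P only — an autapomorphy, so it tells us nothing about relationships among taxa.
Most parsimonious ingroup topology: (((P,V),A),K).
The clade {A, P, V} is supported by Trait 3: its derived state 'present' occurs in exactly those taxa and in no other taxon (including the outgroup).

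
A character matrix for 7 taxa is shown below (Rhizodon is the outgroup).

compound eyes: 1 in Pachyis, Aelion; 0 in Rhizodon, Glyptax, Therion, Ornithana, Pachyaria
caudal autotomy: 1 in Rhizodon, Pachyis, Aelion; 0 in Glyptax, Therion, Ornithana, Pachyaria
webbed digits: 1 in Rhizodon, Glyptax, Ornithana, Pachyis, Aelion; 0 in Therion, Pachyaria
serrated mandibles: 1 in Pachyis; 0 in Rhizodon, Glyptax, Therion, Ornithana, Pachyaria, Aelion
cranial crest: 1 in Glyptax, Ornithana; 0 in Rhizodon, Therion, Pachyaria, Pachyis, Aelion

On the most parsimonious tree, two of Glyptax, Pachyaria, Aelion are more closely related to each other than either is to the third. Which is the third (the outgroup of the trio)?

Character polarity is set by the outgroup: the derived state is whichever differs from the outgroup's state, so for caudal autotomy, webbed digits the derived state is '0', and for the remaining characters it is '1'.
compound eyes: derived state '1' in Aelion and Pachyis only — synapomorphy for {Aelion, Pachyis}.
Only Glyptax, Ornithana, Pachyaria, and Therion show the derived state '0' for caudal autotomy, supporting them as a clade.
Only Pachyaria and Therion show the derived state '0' for webbed digits, supporting them as a clade.
serrated mandibles: derived state '1' in Pachyis only — an autapomorphy, so it tells us nothing about relationships among taxa.
cranial crest: derived state '1' in Glyptax and Ornithana only — synapomorphy for {Glyptax, Ornithana}.
Most parsimonious ingroup topology: (((Glyptax,Ornithana),(Therion,Pachyaria)),(Pachyis,Aelion)).
Glyptax and Pachyaria share a more recent common ancestor with each other than either does with Aelion, so Aelion is the least closely related of the three.

Aelion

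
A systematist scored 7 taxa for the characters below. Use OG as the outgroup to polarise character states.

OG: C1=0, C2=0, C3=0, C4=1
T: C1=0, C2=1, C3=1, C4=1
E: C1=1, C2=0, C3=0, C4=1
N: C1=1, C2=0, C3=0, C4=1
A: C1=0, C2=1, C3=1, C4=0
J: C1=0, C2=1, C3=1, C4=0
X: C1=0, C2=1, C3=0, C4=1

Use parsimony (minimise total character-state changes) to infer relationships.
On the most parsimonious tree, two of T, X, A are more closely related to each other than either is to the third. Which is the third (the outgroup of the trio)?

Character polarity is set by the outgroup: the derived state is whichever differs from the outgroup's state, so for C4 the derived state is '0', and for the remaining characters it is '1'.
C1 (derived state '1') is shared by E and N — a synapomorphy uniting that clade.
Only A, J, T, and X show the derived state '1' for C2, supporting them as a clade.
C3: derived state '1' in A, J, and T only — synapomorphy for {A, J, T}.
Only A and J show the derived state '0' for C4, supporting them as a clade.
Most parsimonious ingroup topology: (((T,(A,J)),X),(E,N)).
T and A share a more recent common ancestor with each other than either does with X, so X is the least closely related of the three.

X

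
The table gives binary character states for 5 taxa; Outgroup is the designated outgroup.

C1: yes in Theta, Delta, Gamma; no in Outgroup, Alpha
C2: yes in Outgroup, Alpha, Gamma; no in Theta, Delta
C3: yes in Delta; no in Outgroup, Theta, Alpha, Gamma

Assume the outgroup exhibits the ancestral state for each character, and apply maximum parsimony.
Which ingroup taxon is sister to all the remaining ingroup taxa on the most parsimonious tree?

Alpha

Character polarity is set by the outgroup: the derived state is whichever differs from the outgroup's state, so for C2 the derived state is 'no', and for the remaining characters it is 'yes'.
Only Delta, Gamma, and Theta show the derived state 'yes' for C1, supporting them as a clade.
C2: derived state 'no' in Delta and Theta only — synapomorphy for {Delta, Theta}.
C3: derived state 'yes' in Delta only — an autapomorphy, so it tells us nothing about relationships among taxa.
Most parsimonious ingroup topology: (((Theta,Delta),Gamma),Alpha).
Alpha is sister to the clade containing all other ingroup taxa, so it is the earliest-diverging (most basal) ingroup lineage.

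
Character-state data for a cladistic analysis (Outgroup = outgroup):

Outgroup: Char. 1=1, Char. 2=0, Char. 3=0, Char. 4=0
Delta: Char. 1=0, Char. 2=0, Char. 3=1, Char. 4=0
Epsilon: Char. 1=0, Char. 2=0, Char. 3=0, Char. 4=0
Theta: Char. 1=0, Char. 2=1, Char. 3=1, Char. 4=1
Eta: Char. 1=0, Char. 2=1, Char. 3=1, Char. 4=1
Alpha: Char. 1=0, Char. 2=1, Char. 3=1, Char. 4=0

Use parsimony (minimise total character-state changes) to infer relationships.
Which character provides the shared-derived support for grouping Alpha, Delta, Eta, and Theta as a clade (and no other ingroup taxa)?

Character polarity is set by the outgroup: the derived state is whichever differs from the outgroup's state, so for Char. 1 the derived state is '0', and for the remaining characters it is '1'.
All ingroup taxa share the derived state '0' for Char. 1; it defines the ingroup but does not resolve relationships within it.
Char. 2 (derived state '1') is shared by Alpha, Eta, and Theta — a synapomorphy uniting that clade.
Char. 3: derived state '1' in Alpha, Delta, Eta, and Theta only — synapomorphy for {Alpha, Delta, Eta, Theta}.
Char. 4: derived state '1' in Eta and Theta only — synapomorphy for {Eta, Theta}.
Most parsimonious ingroup topology: ((Delta,((Theta,Eta),Alpha)),Epsilon).
The clade {Alpha, Delta, Eta, Theta} is supported by Char. 3: its derived state '1' occurs in exactly those taxa and in no other taxon (including the outgroup).

Char. 3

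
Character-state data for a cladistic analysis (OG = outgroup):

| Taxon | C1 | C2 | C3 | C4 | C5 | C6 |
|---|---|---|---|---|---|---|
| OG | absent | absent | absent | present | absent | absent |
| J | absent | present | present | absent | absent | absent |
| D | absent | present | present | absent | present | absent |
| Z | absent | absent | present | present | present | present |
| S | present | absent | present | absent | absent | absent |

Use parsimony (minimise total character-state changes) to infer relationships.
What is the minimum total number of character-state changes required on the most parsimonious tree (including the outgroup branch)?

7

Character polarity is set by the outgroup: the derived state is whichever differs from the outgroup's state, so for C4 the derived state is 'absent', and for the remaining characters it is 'present'.
C1: derived state 'present' in S only — an autapomorphy, so it tells us nothing about relationships among taxa.
C2: derived state 'present' in D and J only — synapomorphy for {D, J}.
All ingroup taxa share the derived state 'present' for C3; it defines the ingroup but does not resolve relationships within it.
C4 (derived state 'absent') is shared by D, J, and S — a synapomorphy uniting that clade.
C5 (state 'present') occurs in D and Z but conflicts with the nesting implied by the other characters — most parsimoniously interpreted as homoplasy.
C6 (derived state 'present') is unique to Z (autapomorphy; uninformative for grouping).
Most parsimonious ingroup topology: (((J,D),S),Z).
Changes per character on this tree: C1: 1; C2: 1; C3: 1; C4: 1; C5: 2; C6: 1.
Total = 7.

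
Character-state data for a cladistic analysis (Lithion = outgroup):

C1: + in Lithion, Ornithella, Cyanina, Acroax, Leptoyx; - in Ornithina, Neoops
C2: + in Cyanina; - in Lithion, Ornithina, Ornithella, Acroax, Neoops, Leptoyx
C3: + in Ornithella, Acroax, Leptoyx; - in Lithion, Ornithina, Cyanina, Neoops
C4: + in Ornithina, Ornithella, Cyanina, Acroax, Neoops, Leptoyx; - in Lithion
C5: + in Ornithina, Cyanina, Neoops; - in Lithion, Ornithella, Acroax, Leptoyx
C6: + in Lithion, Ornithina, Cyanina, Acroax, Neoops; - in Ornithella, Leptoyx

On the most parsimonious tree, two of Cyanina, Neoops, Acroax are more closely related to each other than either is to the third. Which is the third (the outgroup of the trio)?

Character polarity is set by the outgroup: the derived state is whichever differs from the outgroup's state, so for C1, C6 the derived state is '-', and for the remaining characters it is '+'.
Only Neoops and Ornithina show the derived state '-' for C1, supporting them as a clade.
C2: derived state '+' in Cyanina only — an autapomorphy, so it tells us nothing about relationships among taxa.
Only Acroax, Leptoyx, and Ornithella show the derived state '+' for C3, supporting them as a clade.
All ingroup taxa share the derived state '+' for C4; it defines the ingroup but does not resolve relationships within it.
Only Cyanina, Neoops, and Ornithina show the derived state '+' for C5, supporting them as a clade.
C6: derived state '-' in Leptoyx and Ornithella only — synapomorphy for {Leptoyx, Ornithella}.
Most parsimonious ingroup topology: (((Ornithina,Neoops),Cyanina),((Ornithella,Leptoyx),Acroax)).
Neoops and Cyanina share a more recent common ancestor with each other than either does with Acroax, so Acroax is the least closely related of the three.

Acroax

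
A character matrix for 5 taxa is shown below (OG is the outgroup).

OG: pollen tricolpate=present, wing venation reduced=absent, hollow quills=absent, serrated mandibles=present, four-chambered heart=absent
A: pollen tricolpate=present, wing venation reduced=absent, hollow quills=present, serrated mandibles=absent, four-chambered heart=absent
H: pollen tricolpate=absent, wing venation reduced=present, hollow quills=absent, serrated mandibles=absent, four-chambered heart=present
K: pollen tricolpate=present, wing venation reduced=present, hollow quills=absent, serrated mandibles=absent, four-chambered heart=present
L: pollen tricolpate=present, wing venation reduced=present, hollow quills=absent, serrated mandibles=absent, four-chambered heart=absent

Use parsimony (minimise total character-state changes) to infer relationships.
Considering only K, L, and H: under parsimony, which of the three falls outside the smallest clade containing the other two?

Character polarity is set by the outgroup: the derived state is whichever differs from the outgroup's state, so for pollen tricolpate, serrated mandibles the derived state is 'absent', and for the remaining characters it is 'present'.
pollen tricolpate (derived state 'absent') is unique to H (autapomorphy; uninformative for grouping).
wing venation reduced: derived state 'present' in H, K, and L only — synapomorphy for {H, K, L}.
hollow quills: derived state 'present' in A only — an autapomorphy, so it tells us nothing about relationships among taxa.
All ingroup taxa share the derived state 'absent' for serrated mandibles; it defines the ingroup but does not resolve relationships within it.
four-chambered heart (derived state 'present') is shared by H and K — a synapomorphy uniting that clade.
Most parsimonious ingroup topology: (A,((H,K),L)).
H and K share a more recent common ancestor with each other than either does with L, so L is the least closely related of the three.

L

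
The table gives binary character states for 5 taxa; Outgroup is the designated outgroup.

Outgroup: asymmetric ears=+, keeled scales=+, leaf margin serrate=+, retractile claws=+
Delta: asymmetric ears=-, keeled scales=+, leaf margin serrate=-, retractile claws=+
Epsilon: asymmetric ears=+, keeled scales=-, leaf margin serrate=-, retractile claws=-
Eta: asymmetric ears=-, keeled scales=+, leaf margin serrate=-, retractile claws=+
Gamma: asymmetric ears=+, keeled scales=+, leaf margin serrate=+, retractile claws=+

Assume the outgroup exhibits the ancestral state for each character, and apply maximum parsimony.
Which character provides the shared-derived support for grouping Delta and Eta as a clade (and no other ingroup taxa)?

asymmetric ears

The outgroup has state '+' for every character, so '-' is the derived state throughout.
asymmetric ears: derived state '-' in Delta and Eta only — synapomorphy for {Delta, Eta}.
keeled scales (derived state '-') is unique to Epsilon (autapomorphy; uninformative for grouping).
leaf margin serrate: derived state '-' in Delta, Epsilon, and Eta only — synapomorphy for {Delta, Epsilon, Eta}.
retractile claws: derived state '-' in Epsilon only — an autapomorphy, so it tells us nothing about relationships among taxa.
Most parsimonious ingroup topology: (((Delta,Eta),Epsilon),Gamma).
The clade {Delta, Eta} is supported by asymmetric ears: its derived state '-' occurs in exactly those taxa and in no other taxon (including the outgroup).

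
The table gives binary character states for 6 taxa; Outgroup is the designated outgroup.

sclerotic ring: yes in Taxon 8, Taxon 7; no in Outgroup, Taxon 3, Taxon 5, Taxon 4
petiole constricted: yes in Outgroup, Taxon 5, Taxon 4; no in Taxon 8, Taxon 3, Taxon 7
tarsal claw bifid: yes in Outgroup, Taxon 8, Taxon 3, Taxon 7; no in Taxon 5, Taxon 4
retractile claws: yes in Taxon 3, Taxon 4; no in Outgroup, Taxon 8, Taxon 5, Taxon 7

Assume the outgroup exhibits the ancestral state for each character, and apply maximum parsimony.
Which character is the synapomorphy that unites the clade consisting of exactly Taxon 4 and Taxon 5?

tarsal claw bifid

Character polarity is set by the outgroup: the derived state is whichever differs from the outgroup's state, so for petiole constricted, tarsal claw bifid the derived state is 'no', and for the remaining characters it is 'yes'.
Only Taxon 7 and Taxon 8 show the derived state 'yes' for sclerotic ring, supporting them as a clade.
Only Taxon 3, Taxon 7, and Taxon 8 show the derived state 'no' for petiole constricted, supporting them as a clade.
tarsal claw bifid: derived state 'no' in Taxon 4 and Taxon 5 only — synapomorphy for {Taxon 4, Taxon 5}.
retractile claws groups Taxon 3 and Taxon 4, which is incompatible with the clades supported by the remaining characters; treating it as convergent (homoplasy) costs fewer steps than any alternative tree.
Most parsimonious ingroup topology: (((Taxon 8,Taxon 7),Taxon 3),(Taxon 5,Taxon 4)).
The clade {Taxon 4, Taxon 5} is supported by tarsal claw bifid: its derived state 'no' occurs in exactly those taxa and in no other taxon (including the outgroup).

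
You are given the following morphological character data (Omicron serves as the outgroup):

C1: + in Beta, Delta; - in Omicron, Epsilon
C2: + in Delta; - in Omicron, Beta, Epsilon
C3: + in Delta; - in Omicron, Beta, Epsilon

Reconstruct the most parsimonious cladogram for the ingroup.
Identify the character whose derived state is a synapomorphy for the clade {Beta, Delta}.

C1

The outgroup has state '-' for every character, so '+' is the derived state throughout.
Only Beta and Delta show the derived state '+' for C1, supporting them as a clade.
C2: derived state '+' in Delta only — an autapomorphy, so it tells us nothing about relationships among taxa.
C3: derived state '+' in Delta only — an autapomorphy, so it tells us nothing about relationships among taxa.
Most parsimonious ingroup topology: ((Beta,Delta),Epsilon).
The clade {Beta, Delta} is supported by C1: its derived state '+' occurs in exactly those taxa and in no other taxon (including the outgroup).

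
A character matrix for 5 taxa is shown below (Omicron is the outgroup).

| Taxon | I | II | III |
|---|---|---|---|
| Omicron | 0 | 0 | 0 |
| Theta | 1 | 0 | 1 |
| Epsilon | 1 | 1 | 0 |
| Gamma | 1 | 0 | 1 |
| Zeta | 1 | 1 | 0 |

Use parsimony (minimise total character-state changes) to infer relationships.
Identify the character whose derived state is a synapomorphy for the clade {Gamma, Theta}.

III

The outgroup has state '0' for every character, so '1' is the derived state throughout.
All ingroup taxa share the derived state '1' for I; it defines the ingroup but does not resolve relationships within it.
II (derived state '1') is shared by Epsilon and Zeta — a synapomorphy uniting that clade.
III (derived state '1') is shared by Gamma and Theta — a synapomorphy uniting that clade.
Most parsimonious ingroup topology: ((Theta,Gamma),(Epsilon,Zeta)).
The clade {Gamma, Theta} is supported by III: its derived state '1' occurs in exactly those taxa and in no other taxon (including the outgroup).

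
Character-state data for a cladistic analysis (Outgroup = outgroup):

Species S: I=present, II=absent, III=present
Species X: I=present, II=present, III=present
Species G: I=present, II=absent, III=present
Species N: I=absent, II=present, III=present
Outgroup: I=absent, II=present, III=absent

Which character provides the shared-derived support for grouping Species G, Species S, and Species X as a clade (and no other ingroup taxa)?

Character polarity is set by the outgroup: the derived state is whichever differs from the outgroup's state, so for II the derived state is 'absent', and for the remaining characters it is 'present'.
I (derived state 'present') is shared by Species G, Species S, and Species X — a synapomorphy uniting that clade.
II (derived state 'absent') is shared by Species G and Species S — a synapomorphy uniting that clade.
All ingroup taxa share the derived state 'present' for III; it defines the ingroup but does not resolve relationships within it.
Most parsimonious ingroup topology: (((Species G,Species S),Species X),Species N).
The clade {Species G, Species S, Species X} is supported by I: its derived state 'present' occurs in exactly those taxa and in no other taxon (including the outgroup).

I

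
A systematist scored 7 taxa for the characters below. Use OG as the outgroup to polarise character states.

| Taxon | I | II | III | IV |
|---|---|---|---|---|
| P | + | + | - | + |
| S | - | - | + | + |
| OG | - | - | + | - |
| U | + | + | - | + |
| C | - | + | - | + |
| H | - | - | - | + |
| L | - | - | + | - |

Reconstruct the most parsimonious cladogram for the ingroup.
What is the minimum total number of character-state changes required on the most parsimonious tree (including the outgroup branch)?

Character polarity is set by the outgroup: the derived state is whichever differs from the outgroup's state, so for III the derived state is '-', and for the remaining characters it is '+'.
Only P and U show the derived state '+' for I, supporting them as a clade.
II (derived state '+') is shared by C, P, and U — a synapomorphy uniting that clade.
III: derived state '-' in C, H, P, and U only — synapomorphy for {C, H, P, U}.
Only C, H, P, S, and U show the derived state '+' for IV, supporting them as a clade.
Most parsimonious ingroup topology: ((((C,(U,P)),H),S),L).
Changes per character on this tree: I: 1; II: 1; III: 1; IV: 1.
Total = 4.

4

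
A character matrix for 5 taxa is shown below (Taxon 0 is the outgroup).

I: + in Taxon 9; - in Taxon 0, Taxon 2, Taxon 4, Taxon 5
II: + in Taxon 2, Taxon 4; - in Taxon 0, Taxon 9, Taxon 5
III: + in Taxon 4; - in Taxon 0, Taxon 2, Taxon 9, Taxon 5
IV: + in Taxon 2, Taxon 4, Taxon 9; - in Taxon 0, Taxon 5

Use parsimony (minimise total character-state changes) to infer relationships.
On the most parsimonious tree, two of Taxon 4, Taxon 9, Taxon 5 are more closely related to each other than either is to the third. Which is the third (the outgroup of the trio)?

Taxon 5

The outgroup has state '-' for every character, so '+' is the derived state throughout.
I: derived state '+' in Taxon 9 only — an autapomorphy, so it tells us nothing about relationships among taxa.
Only Taxon 2 and Taxon 4 show the derived state '+' for II, supporting them as a clade.
III (derived state '+') is unique to Taxon 4 (autapomorphy; uninformative for grouping).
Only Taxon 2, Taxon 4, and Taxon 9 show the derived state '+' for IV, supporting them as a clade.
Most parsimonious ingroup topology: (((Taxon 2,Taxon 4),Taxon 9),Taxon 5).
Taxon 9 and Taxon 4 share a more recent common ancestor with each other than either does with Taxon 5, so Taxon 5 is the least closely related of the three.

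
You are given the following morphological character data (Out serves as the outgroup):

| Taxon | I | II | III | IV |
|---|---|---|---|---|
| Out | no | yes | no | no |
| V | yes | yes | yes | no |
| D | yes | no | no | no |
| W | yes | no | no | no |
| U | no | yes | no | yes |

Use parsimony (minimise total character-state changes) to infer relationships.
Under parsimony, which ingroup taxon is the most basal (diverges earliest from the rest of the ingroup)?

U

Character polarity is set by the outgroup: the derived state is whichever differs from the outgroup's state, so for II the derived state is 'no', and for the remaining characters it is 'yes'.
Only D, V, and W show the derived state 'yes' for I, supporting them as a clade.
Only D and W show the derived state 'no' for II, supporting them as a clade.
III: derived state 'yes' in V only — an autapomorphy, so it tells us nothing about relationships among taxa.
IV: derived state 'yes' in U only — an autapomorphy, so it tells us nothing about relationships among taxa.
Most parsimonious ingroup topology: ((V,(D,W)),U).
U is sister to the clade containing all other ingroup taxa, so it is the earliest-diverging (most basal) ingroup lineage.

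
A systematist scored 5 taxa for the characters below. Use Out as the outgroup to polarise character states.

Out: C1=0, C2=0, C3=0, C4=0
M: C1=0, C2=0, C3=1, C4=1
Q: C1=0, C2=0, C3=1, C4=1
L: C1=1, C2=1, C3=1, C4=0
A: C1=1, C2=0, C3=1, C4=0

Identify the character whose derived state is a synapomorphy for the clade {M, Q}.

C4

The outgroup has state '0' for every character, so '1' is the derived state throughout.
C1 (derived state '1') is shared by A and L — a synapomorphy uniting that clade.
C2 (derived state '1') is unique to L (autapomorphy; uninformative for grouping).
All ingroup taxa share the derived state '1' for C3; it defines the ingroup but does not resolve relationships within it.
C4 (derived state '1') is shared by M and Q — a synapomorphy uniting that clade.
Most parsimonious ingroup topology: ((M,Q),(L,A)).
The clade {M, Q} is supported by C4: its derived state '1' occurs in exactly those taxa and in no other taxon (including the outgroup).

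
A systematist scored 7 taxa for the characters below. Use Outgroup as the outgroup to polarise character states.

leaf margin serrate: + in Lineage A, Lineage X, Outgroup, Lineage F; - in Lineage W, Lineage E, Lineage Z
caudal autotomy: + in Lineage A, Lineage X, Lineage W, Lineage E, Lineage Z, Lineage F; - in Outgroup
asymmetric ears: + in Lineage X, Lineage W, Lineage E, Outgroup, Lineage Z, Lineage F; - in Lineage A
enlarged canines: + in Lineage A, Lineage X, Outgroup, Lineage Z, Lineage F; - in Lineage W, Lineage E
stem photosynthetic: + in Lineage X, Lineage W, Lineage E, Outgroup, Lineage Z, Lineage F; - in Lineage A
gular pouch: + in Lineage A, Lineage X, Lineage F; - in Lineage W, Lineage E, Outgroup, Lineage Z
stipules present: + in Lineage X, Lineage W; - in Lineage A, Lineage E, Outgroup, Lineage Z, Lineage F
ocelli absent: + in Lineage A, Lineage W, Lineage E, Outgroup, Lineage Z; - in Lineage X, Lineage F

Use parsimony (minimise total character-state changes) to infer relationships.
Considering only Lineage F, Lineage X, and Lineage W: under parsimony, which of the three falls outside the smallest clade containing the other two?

Lineage W

Character polarity is set by the outgroup: the derived state is whichever differs from the outgroup's state, so for leaf margin serrate, asymmetric ears, enlarged canines, stem photosynthetic, ocelli absent the derived state is '-', and for the remaining characters it is '+'.
leaf margin serrate (derived state '-') is shared by Lineage E, Lineage W, and Lineage Z — a synapomorphy uniting that clade.
All ingroup taxa share the derived state '+' for caudal autotomy; it defines the ingroup but does not resolve relationships within it.
asymmetric ears: derived state '-' in Lineage A only — an autapomorphy, so it tells us nothing about relationships among taxa.
enlarged canines: derived state '-' in Lineage E and Lineage W only — synapomorphy for {Lineage E, Lineage W}.
stem photosynthetic: derived state '-' in Lineage A only — an autapomorphy, so it tells us nothing about relationships among taxa.
gular pouch (derived state '+') is shared by Lineage A, Lineage F, and Lineage X — a synapomorphy uniting that clade.
stipules present (state '+') occurs in Lineage W and Lineage X but conflicts with the nesting implied by the other characters — most parsimoniously interpreted as homoplasy.
ocelli absent: derived state '-' in Lineage F and Lineage X only — synapomorphy for {Lineage F, Lineage X}.
Most parsimonious ingroup topology: (((Lineage W,Lineage E),Lineage Z),(Lineage A,(Lineage F,Lineage X))).
Lineage X and Lineage F share a more recent common ancestor with each other than either does with Lineage W, so Lineage W is the least closely related of the three.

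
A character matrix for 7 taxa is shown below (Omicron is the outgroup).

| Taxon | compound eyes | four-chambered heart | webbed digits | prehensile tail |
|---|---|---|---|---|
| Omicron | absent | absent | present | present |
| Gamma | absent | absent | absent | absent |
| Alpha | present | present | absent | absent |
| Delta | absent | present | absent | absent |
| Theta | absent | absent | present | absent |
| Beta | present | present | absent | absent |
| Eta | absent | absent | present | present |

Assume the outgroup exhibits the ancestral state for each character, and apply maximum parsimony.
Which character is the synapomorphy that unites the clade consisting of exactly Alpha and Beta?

Character polarity is set by the outgroup: the derived state is whichever differs from the outgroup's state, so for webbed digits, prehensile tail the derived state is 'absent', and for the remaining characters it is 'present'.
Only Alpha and Beta show the derived state 'present' for compound eyes, supporting them as a clade.
Only Alpha, Beta, and Delta show the derived state 'present' for four-chambered heart, supporting them as a clade.
webbed digits: derived state 'absent' in Alpha, Beta, Delta, and Gamma only — synapomorphy for {Alpha, Beta, Delta, Gamma}.
Only Alpha, Beta, Delta, Gamma, and Theta show the derived state 'absent' for prehensile tail, supporting them as a clade.
Most parsimonious ingroup topology: (((Gamma,((Alpha,Beta),Delta)),Theta),Eta).
The clade {Alpha, Beta} is supported by compound eyes: its derived state 'present' occurs in exactly those taxa and in no other taxon (including the outgroup).

compound eyes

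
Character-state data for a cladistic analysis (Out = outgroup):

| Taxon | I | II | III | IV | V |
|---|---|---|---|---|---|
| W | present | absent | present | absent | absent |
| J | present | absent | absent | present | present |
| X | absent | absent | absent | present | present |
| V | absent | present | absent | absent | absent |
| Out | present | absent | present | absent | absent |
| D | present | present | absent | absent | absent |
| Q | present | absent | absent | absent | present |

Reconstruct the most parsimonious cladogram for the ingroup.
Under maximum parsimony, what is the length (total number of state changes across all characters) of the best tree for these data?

Character polarity is set by the outgroup: the derived state is whichever differs from the outgroup's state, so for I, III the derived state is 'absent', and for the remaining characters it is 'present'.
I (state 'absent') occurs in V and X but conflicts with the nesting implied by the other characters — most parsimoniously interpreted as homoplasy.
Only D and V show the derived state 'present' for II, supporting them as a clade.
Only D, J, Q, V, and X show the derived state 'absent' for III, supporting them as a clade.
IV: derived state 'present' in J and X only — synapomorphy for {J, X}.
V (derived state 'present') is shared by J, Q, and X — a synapomorphy uniting that clade.
Most parsimonious ingroup topology: (((D,V),((X,J),Q)),W).
Changes per character on this tree: I: 2; II: 1; III: 1; IV: 1; V: 1.
Total = 6.

6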